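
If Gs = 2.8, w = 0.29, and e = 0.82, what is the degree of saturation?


Using S = Gs * w / e
S = 2.8 * 0.29 / 0.82
S = 0.9902


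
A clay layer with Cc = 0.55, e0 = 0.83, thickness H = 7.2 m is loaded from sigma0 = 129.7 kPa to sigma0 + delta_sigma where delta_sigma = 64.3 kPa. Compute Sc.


Using Sc = Cc * H / (1 + e0) * log10((sigma0 + delta_sigma) / sigma0)
Stress ratio = (129.7 + 64.3) / 129.7 = 1.49576
log10(1.49576) = 0.174862
Cc * H / (1 + e0) = 0.55 * 7.2 / (1 + 0.83) = 2.16393
Sc = 2.16393 * 0.174862
Sc = 0.3784 m


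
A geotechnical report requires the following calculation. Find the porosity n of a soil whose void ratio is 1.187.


Using the relation n = e / (1 + e)
n = 1.187 / (1 + 1.187)
n = 1.187 / 2.187
n = 0.5428


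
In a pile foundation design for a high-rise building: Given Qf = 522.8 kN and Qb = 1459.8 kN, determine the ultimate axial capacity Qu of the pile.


Using Qu = Qf + Qb
Qu = 522.8 + 1459.8
Qu = 1982.6 kN


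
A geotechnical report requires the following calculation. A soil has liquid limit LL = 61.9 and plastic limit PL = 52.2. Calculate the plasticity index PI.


Using PI = LL - PL
PI = 61.9 - 52.2
PI = 9.7


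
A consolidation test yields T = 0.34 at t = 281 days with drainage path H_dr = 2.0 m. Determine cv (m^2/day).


Using cv = T * H_dr^2 / t
H_dr^2 = 2.0^2 = 4.0
cv = 0.34 * 4.0 / 281
cv = 0.00484 m^2/day


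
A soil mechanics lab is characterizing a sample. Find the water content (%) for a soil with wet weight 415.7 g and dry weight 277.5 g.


Using w = (m_wet - m_dry) / m_dry * 100
m_wet - m_dry = 415.7 - 277.5 = 138.2 g
w = 138.2 / 277.5 * 100
w = 49.8 %


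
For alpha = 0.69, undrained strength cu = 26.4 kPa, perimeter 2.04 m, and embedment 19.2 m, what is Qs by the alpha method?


Result: 713.48 kN

Derivation:
Using Qs = alpha * cu * perimeter * L
Qs = 0.69 * 26.4 * 2.04 * 19.2
Qs = 713.48 kN


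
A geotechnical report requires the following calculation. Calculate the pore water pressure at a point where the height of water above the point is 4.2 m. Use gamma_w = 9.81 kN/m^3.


Using u = gamma_w * h_w
u = 9.81 * 4.2
u = 41.2 kPa


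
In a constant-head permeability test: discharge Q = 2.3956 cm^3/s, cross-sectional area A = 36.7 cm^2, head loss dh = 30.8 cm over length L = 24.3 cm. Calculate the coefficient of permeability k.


Result: 0.0515 cm/s

Derivation:
Compute hydraulic gradient:
i = dh / L = 30.8 / 24.3 = 1.26749
Then apply Darcy's law:
k = Q / (A * i)
k = 2.3956 / (36.7 * 1.26749)
k = 2.3956 / 46.5169
k = 0.0515 cm/s


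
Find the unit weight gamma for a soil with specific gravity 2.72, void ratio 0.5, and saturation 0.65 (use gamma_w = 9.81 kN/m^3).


Result: 19.914 kN/m^3

Derivation:
Using gamma = gamma_w * (Gs + S*e) / (1 + e)
Numerator: Gs + S*e = 2.72 + 0.65*0.5 = 3.045
Denominator: 1 + e = 1 + 0.5 = 1.5
gamma = 9.81 * 3.045 / 1.5
gamma = 19.914 kN/m^3


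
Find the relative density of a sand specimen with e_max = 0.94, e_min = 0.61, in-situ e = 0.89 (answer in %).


Using Dr = (e_max - e) / (e_max - e_min) * 100
e_max - e = 0.94 - 0.89 = 0.05
e_max - e_min = 0.94 - 0.61 = 0.33
Dr = 0.05 / 0.33 * 100
Dr = 15.15 %


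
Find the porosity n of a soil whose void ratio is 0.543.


Result: 0.3519

Derivation:
Using the relation n = e / (1 + e)
n = 0.543 / (1 + 0.543)
n = 0.543 / 1.543
n = 0.3519


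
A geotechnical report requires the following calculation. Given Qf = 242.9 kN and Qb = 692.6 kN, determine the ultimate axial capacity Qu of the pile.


Using Qu = Qf + Qb
Qu = 242.9 + 692.6
Qu = 935.5 kN


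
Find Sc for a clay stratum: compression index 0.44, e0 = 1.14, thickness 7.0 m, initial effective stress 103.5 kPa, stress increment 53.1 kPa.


Using Sc = Cc * H / (1 + e0) * log10((sigma0 + delta_sigma) / sigma0)
Stress ratio = (103.5 + 53.1) / 103.5 = 1.51304
log10(1.51304) = 0.179851
Cc * H / (1 + e0) = 0.44 * 7.0 / (1 + 1.14) = 1.43925
Sc = 1.43925 * 0.179851
Sc = 0.2589 m


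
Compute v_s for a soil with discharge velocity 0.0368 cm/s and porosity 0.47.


Using v_s = v_d / n
v_s = 0.0368 / 0.47
v_s = 0.0783 cm/s


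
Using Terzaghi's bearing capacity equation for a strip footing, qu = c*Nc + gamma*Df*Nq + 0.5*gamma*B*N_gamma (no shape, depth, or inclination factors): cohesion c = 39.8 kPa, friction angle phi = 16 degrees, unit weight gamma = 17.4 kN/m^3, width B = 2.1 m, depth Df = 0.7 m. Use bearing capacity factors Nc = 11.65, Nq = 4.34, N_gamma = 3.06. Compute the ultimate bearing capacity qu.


Compute qu = c*Nc + gamma*Df*Nq + 0.5*gamma*B*N_gamma
Term 1: 39.8 * 11.65 = 463.67
Term 2: 17.4 * 0.7 * 4.34 = 52.8612
Term 3: 0.5 * 17.4 * 2.1 * 3.06 = 55.9062
qu = 463.67 + 52.8612 + 55.9062
qu = 572.44 kPa


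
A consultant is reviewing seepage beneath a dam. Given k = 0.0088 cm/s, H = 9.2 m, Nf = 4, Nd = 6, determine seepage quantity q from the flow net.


Convert k to m/s for unit consistency with H:
k = 0.0088 cm/s = 0.0088 / 100 m/s = 8.8e-05 m/s
Using q = k * H * Nf / Nd
Nf / Nd = 4 / 6 = 0.6667
q = 8.8e-05 * 9.2 * 0.6667
q = 0.0005397 m^3/s per m


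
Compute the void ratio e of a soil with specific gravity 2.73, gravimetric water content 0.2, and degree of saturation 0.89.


Using the relation e = Gs * w / S
e = 2.73 * 0.2 / 0.89
e = 0.6135


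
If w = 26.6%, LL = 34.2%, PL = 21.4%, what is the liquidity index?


First compute the plasticity index:
PI = LL - PL = 34.2 - 21.4 = 12.8
Then compute the liquidity index:
LI = (w - PL) / PI
LI = (26.6 - 21.4) / 12.8
LI = 0.406


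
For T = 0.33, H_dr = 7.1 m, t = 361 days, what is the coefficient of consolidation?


Using cv = T * H_dr^2 / t
H_dr^2 = 7.1^2 = 50.41
cv = 0.33 * 50.41 / 361
cv = 0.04608 m^2/day


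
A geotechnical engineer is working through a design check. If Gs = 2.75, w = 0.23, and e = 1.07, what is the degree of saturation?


Result: 0.5911

Derivation:
Using S = Gs * w / e
S = 2.75 * 0.23 / 1.07
S = 0.5911


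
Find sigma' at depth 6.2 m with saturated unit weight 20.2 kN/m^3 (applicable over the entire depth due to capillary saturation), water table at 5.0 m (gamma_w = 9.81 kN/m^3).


Total stress = gamma_sat * depth
sigma = 20.2 * 6.2 = 125.24 kPa
Pore water pressure u = gamma_w * (depth - d_wt)
u = 9.81 * (6.2 - 5.0) = 11.772 kPa
Effective stress = sigma - u
sigma' = 125.24 - 11.772 = 113.47 kPa


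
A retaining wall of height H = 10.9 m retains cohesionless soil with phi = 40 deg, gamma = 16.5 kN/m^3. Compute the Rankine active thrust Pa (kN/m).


Compute active earth pressure coefficient:
Ka = tan^2(45 - phi/2) = tan^2(25.0) = 0.217443
Compute active force:
Pa = 0.5 * Ka * gamma * H^2
Pa = 0.5 * 0.217443 * 16.5 * 10.9^2
Pa = 213.13 kN/m


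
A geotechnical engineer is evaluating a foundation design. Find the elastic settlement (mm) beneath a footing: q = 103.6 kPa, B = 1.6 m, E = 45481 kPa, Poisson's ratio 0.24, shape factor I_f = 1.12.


Using Se = q * B * (1 - nu^2) * I_f / E
1 - nu^2 = 1 - 0.24^2 = 0.9424
Se = 103.6 * 1.6 * 0.9424 * 1.12 / 45481
Se = 0.003847 m
Convert to mm: Se = 0.003847 * 1000 = 3.847 mm


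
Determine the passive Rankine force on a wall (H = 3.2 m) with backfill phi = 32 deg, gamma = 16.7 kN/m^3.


Compute passive earth pressure coefficient:
Kp = tan^2(45 + phi/2) = tan^2(61.0) = 3.254588
Compute passive force:
Pp = 0.5 * Kp * gamma * H^2
Pp = 0.5 * 3.254588 * 16.7 * 3.2^2
Pp = 278.28 kN/m


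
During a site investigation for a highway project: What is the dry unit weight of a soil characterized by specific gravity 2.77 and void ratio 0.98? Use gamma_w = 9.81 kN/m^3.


Using gamma_d = Gs * gamma_w / (1 + e)
gamma_d = 2.77 * 9.81 / (1 + 0.98)
gamma_d = 2.77 * 9.81 / 1.98
gamma_d = 13.724 kN/m^3


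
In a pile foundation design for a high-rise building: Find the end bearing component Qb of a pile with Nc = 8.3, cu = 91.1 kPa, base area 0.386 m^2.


Using Qb = Nc * cu * Ab
Qb = 8.3 * 91.1 * 0.386
Qb = 291.87 kN


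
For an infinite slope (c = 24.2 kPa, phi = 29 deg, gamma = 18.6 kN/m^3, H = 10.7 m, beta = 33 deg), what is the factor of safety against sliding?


Using Fs = c / (gamma*H*sin(beta)*cos(beta)) + tan(phi)/tan(beta)
Cohesion contribution = 24.2 / (18.6*10.7*sin(33)*cos(33))
Cohesion contribution = 0.266206
Friction contribution = tan(29)/tan(33) = 0.853561
Fs = 0.266206 + 0.853561
Fs = 1.12


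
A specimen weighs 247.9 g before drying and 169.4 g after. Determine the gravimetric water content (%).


Using w = (m_wet - m_dry) / m_dry * 100
m_wet - m_dry = 247.9 - 169.4 = 78.5 g
w = 78.5 / 169.4 * 100
w = 46.34 %


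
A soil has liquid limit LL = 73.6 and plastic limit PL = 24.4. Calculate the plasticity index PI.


Using PI = LL - PL
PI = 73.6 - 24.4
PI = 49.2


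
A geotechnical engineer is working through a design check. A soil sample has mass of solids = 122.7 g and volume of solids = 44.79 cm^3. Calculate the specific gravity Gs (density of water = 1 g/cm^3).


Using Gs = m_s / (V_s * rho_w)
Since rho_w = 1 g/cm^3:
Gs = 122.7 / 44.79
Gs = 2.739


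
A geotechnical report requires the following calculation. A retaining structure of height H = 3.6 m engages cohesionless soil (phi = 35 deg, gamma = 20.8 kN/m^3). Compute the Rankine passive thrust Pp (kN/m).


Result: 497.38 kN/m

Derivation:
Compute passive earth pressure coefficient:
Kp = tan^2(45 + phi/2) = tan^2(62.5) = 3.690172
Compute passive force:
Pp = 0.5 * Kp * gamma * H^2
Pp = 0.5 * 3.690172 * 20.8 * 3.6^2
Pp = 497.38 kN/m


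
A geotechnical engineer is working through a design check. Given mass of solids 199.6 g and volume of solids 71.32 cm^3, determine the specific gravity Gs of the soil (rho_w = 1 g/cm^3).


Result: 2.799

Derivation:
Using Gs = m_s / (V_s * rho_w)
Since rho_w = 1 g/cm^3:
Gs = 199.6 / 71.32
Gs = 2.799


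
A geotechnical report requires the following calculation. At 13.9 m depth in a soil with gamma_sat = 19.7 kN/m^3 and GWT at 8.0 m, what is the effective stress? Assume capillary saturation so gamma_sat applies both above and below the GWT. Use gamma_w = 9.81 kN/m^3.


Total stress = gamma_sat * depth
sigma = 19.7 * 13.9 = 273.83 kPa
Pore water pressure u = gamma_w * (depth - d_wt)
u = 9.81 * (13.9 - 8.0) = 57.879 kPa
Effective stress = sigma - u
sigma' = 273.83 - 57.879 = 215.95 kPa


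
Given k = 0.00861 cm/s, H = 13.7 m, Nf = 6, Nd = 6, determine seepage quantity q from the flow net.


Convert k to m/s for unit consistency with H:
k = 0.00861 cm/s = 0.00861 / 100 m/s = 8.61e-05 m/s
Using q = k * H * Nf / Nd
Nf / Nd = 6 / 6 = 1.0
q = 8.61e-05 * 13.7 * 1.0
q = 0.00118 m^3/s per m


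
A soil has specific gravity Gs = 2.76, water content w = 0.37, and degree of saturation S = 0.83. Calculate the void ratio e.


Result: 1.2304

Derivation:
Using the relation e = Gs * w / S
e = 2.76 * 0.37 / 0.83
e = 1.2304


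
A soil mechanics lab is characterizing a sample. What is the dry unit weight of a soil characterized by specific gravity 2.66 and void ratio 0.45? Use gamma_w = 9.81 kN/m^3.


Using gamma_d = Gs * gamma_w / (1 + e)
gamma_d = 2.66 * 9.81 / (1 + 0.45)
gamma_d = 2.66 * 9.81 / 1.45
gamma_d = 17.996 kN/m^3


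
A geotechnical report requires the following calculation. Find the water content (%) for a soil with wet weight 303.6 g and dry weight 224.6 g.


Result: 35.17 %

Derivation:
Using w = (m_wet - m_dry) / m_dry * 100
m_wet - m_dry = 303.6 - 224.6 = 79.0 g
w = 79.0 / 224.6 * 100
w = 35.17 %


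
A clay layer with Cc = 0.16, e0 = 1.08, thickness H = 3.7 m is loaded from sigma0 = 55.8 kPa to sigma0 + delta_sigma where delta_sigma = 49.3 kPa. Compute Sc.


Result: 0.0783 m

Derivation:
Using Sc = Cc * H / (1 + e0) * log10((sigma0 + delta_sigma) / sigma0)
Stress ratio = (55.8 + 49.3) / 55.8 = 1.88351
log10(1.88351) = 0.274969
Cc * H / (1 + e0) = 0.16 * 3.7 / (1 + 1.08) = 0.284615
Sc = 0.284615 * 0.274969
Sc = 0.0783 m


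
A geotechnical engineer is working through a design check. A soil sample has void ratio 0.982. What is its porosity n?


Using the relation n = e / (1 + e)
n = 0.982 / (1 + 0.982)
n = 0.982 / 1.982
n = 0.4955


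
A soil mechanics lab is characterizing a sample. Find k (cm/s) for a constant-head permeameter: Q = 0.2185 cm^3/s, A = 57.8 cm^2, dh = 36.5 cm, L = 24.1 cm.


Compute hydraulic gradient:
i = dh / L = 36.5 / 24.1 = 1.51452
Then apply Darcy's law:
k = Q / (A * i)
k = 0.2185 / (57.8 * 1.51452)
k = 0.2185 / 87.5394
k = 0.002496 cm/s


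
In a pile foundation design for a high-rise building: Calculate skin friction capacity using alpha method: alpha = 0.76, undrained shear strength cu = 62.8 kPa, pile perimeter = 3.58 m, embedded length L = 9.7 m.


Using Qs = alpha * cu * perimeter * L
Qs = 0.76 * 62.8 * 3.58 * 9.7
Qs = 1657.4 kN


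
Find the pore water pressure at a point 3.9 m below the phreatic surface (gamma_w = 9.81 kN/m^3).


Using u = gamma_w * h_w
u = 9.81 * 3.9
u = 38.26 kPa


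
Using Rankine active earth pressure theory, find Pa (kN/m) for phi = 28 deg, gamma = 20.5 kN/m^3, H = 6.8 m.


Result: 171.12 kN/m

Derivation:
Compute active earth pressure coefficient:
Ka = tan^2(45 - phi/2) = tan^2(31.0) = 0.361033
Compute active force:
Pa = 0.5 * Ka * gamma * H^2
Pa = 0.5 * 0.361033 * 20.5 * 6.8^2
Pa = 171.12 kN/m


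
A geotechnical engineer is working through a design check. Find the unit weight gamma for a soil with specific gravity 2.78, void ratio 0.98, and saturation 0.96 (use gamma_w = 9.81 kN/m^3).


Using gamma = gamma_w * (Gs + S*e) / (1 + e)
Numerator: Gs + S*e = 2.78 + 0.96*0.98 = 3.7208
Denominator: 1 + e = 1 + 0.98 = 1.98
gamma = 9.81 * 3.7208 / 1.98
gamma = 18.435 kN/m^3


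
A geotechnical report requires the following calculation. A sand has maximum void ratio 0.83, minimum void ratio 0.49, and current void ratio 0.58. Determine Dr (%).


Result: 73.53 %

Derivation:
Using Dr = (e_max - e) / (e_max - e_min) * 100
e_max - e = 0.83 - 0.58 = 0.25
e_max - e_min = 0.83 - 0.49 = 0.34
Dr = 0.25 / 0.34 * 100
Dr = 73.53 %


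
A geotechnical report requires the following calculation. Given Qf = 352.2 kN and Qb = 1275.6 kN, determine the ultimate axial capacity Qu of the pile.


Using Qu = Qf + Qb
Qu = 352.2 + 1275.6
Qu = 1627.8 kN


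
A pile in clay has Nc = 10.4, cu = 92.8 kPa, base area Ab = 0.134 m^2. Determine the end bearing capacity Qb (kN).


Using Qb = Nc * cu * Ab
Qb = 10.4 * 92.8 * 0.134
Qb = 129.33 kN


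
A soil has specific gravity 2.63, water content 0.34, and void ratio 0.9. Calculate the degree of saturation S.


Using S = Gs * w / e
S = 2.63 * 0.34 / 0.9
S = 0.9936


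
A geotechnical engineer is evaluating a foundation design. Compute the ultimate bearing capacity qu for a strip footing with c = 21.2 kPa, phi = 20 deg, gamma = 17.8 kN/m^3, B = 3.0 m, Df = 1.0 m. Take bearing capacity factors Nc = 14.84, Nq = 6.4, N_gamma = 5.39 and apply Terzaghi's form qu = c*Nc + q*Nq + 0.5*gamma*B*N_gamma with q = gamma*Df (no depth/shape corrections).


Result: 572.44 kPa

Derivation:
Compute qu = c*Nc + gamma*Df*Nq + 0.5*gamma*B*N_gamma
Term 1: 21.2 * 14.84 = 314.608
Term 2: 17.8 * 1.0 * 6.4 = 113.92
Term 3: 0.5 * 17.8 * 3.0 * 5.39 = 143.913
qu = 314.608 + 113.92 + 143.913
qu = 572.44 kPa


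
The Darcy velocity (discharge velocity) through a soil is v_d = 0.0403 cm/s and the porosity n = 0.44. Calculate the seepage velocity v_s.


Result: 0.09159 cm/s

Derivation:
Using v_s = v_d / n
v_s = 0.0403 / 0.44
v_s = 0.09159 cm/s


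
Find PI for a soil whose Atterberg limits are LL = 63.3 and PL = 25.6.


Result: 37.7

Derivation:
Using PI = LL - PL
PI = 63.3 - 25.6
PI = 37.7


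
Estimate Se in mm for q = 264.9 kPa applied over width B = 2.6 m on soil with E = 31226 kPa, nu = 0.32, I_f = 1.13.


Result: 22.372 mm

Derivation:
Using Se = q * B * (1 - nu^2) * I_f / E
1 - nu^2 = 1 - 0.32^2 = 0.8976
Se = 264.9 * 2.6 * 0.8976 * 1.13 / 31226
Se = 0.022372 m
Convert to mm: Se = 0.022372 * 1000 = 22.372 mm


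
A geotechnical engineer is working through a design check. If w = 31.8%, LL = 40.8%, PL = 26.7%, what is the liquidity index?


First compute the plasticity index:
PI = LL - PL = 40.8 - 26.7 = 14.1
Then compute the liquidity index:
LI = (w - PL) / PI
LI = (31.8 - 26.7) / 14.1
LI = 0.362


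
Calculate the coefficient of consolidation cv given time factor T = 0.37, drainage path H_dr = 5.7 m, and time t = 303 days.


Result: 0.03967 m^2/day

Derivation:
Using cv = T * H_dr^2 / t
H_dr^2 = 5.7^2 = 32.49
cv = 0.37 * 32.49 / 303
cv = 0.03967 m^2/day


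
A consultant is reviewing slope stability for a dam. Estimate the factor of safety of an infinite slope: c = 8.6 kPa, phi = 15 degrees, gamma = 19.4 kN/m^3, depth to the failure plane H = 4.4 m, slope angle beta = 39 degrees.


Using Fs = c / (gamma*H*sin(beta)*cos(beta)) + tan(phi)/tan(beta)
Cohesion contribution = 8.6 / (19.4*4.4*sin(39)*cos(39))
Cohesion contribution = 0.206001
Friction contribution = tan(15)/tan(39) = 0.33089
Fs = 0.206001 + 0.33089
Fs = 0.537


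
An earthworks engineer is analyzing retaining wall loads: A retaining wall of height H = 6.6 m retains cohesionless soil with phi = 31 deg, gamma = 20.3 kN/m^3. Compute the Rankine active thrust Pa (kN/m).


Result: 141.53 kN/m

Derivation:
Compute active earth pressure coefficient:
Ka = tan^2(45 - phi/2) = tan^2(29.5) = 0.320099
Compute active force:
Pa = 0.5 * Ka * gamma * H^2
Pa = 0.5 * 0.320099 * 20.3 * 6.6^2
Pa = 141.53 kN/m


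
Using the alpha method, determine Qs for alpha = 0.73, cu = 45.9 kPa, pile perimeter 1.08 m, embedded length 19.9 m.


Using Qs = alpha * cu * perimeter * L
Qs = 0.73 * 45.9 * 1.08 * 19.9
Qs = 720.13 kN


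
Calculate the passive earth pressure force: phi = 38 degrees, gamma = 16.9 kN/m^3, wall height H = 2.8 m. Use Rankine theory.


Compute passive earth pressure coefficient:
Kp = tan^2(45 + phi/2) = tan^2(64.0) = 4.203746
Compute passive force:
Pp = 0.5 * Kp * gamma * H^2
Pp = 0.5 * 4.203746 * 16.9 * 2.8^2
Pp = 278.49 kN/m


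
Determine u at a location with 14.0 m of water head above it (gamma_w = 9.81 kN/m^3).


Using u = gamma_w * h_w
u = 9.81 * 14.0
u = 137.34 kPa


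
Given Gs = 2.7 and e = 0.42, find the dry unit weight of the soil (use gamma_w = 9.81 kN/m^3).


Result: 18.653 kN/m^3

Derivation:
Using gamma_d = Gs * gamma_w / (1 + e)
gamma_d = 2.7 * 9.81 / (1 + 0.42)
gamma_d = 2.7 * 9.81 / 1.42
gamma_d = 18.653 kN/m^3


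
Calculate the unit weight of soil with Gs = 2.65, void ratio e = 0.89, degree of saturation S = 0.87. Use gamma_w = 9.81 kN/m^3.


Using gamma = gamma_w * (Gs + S*e) / (1 + e)
Numerator: Gs + S*e = 2.65 + 0.87*0.89 = 3.4243
Denominator: 1 + e = 1 + 0.89 = 1.89
gamma = 9.81 * 3.4243 / 1.89
gamma = 17.774 kN/m^3


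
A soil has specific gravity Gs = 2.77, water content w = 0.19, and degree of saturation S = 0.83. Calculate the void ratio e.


Using the relation e = Gs * w / S
e = 2.77 * 0.19 / 0.83
e = 0.6341


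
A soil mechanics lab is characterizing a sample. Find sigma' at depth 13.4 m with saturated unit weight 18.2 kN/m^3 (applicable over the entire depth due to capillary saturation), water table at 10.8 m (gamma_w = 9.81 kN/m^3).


Total stress = gamma_sat * depth
sigma = 18.2 * 13.4 = 243.88 kPa
Pore water pressure u = gamma_w * (depth - d_wt)
u = 9.81 * (13.4 - 10.8) = 25.506 kPa
Effective stress = sigma - u
sigma' = 243.88 - 25.506 = 218.37 kPa


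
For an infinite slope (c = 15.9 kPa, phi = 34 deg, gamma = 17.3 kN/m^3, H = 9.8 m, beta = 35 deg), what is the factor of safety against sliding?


Result: 1.163

Derivation:
Using Fs = c / (gamma*H*sin(beta)*cos(beta)) + tan(phi)/tan(beta)
Cohesion contribution = 15.9 / (17.3*9.8*sin(35)*cos(35))
Cohesion contribution = 0.199604
Friction contribution = tan(34)/tan(35) = 0.963298
Fs = 0.199604 + 0.963298
Fs = 1.163


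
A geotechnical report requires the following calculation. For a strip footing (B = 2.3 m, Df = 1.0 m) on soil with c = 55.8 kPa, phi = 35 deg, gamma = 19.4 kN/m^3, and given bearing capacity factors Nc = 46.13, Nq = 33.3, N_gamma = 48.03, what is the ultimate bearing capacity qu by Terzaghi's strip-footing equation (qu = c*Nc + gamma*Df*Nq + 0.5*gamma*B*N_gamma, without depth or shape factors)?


Compute qu = c*Nc + gamma*Df*Nq + 0.5*gamma*B*N_gamma
Term 1: 55.8 * 46.13 = 2574.054
Term 2: 19.4 * 1.0 * 33.3 = 646.02
Term 3: 0.5 * 19.4 * 2.3 * 48.03 = 1071.5493
qu = 2574.054 + 646.02 + 1071.5493
qu = 4291.62 kPa


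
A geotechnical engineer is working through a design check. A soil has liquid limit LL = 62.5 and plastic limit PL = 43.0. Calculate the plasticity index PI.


Result: 19.5

Derivation:
Using PI = LL - PL
PI = 62.5 - 43.0
PI = 19.5


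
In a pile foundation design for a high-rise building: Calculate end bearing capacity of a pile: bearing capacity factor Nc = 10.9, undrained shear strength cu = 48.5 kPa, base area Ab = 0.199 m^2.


Using Qb = Nc * cu * Ab
Qb = 10.9 * 48.5 * 0.199
Qb = 105.2 kN


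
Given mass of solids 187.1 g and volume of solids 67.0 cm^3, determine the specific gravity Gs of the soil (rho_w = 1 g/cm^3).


Result: 2.793

Derivation:
Using Gs = m_s / (V_s * rho_w)
Since rho_w = 1 g/cm^3:
Gs = 187.1 / 67.0
Gs = 2.793


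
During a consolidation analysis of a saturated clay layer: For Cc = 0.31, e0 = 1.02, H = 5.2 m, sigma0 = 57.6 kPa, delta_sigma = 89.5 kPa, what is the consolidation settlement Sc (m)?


Result: 0.3249 m

Derivation:
Using Sc = Cc * H / (1 + e0) * log10((sigma0 + delta_sigma) / sigma0)
Stress ratio = (57.6 + 89.5) / 57.6 = 2.55382
log10(2.55382) = 0.40719
Cc * H / (1 + e0) = 0.31 * 5.2 / (1 + 1.02) = 0.79802
Sc = 0.79802 * 0.40719
Sc = 0.3249 m


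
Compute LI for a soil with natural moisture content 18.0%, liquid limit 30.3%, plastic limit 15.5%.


First compute the plasticity index:
PI = LL - PL = 30.3 - 15.5 = 14.8
Then compute the liquidity index:
LI = (w - PL) / PI
LI = (18.0 - 15.5) / 14.8
LI = 0.169


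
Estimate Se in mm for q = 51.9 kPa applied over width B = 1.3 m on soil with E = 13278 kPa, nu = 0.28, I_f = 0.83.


Using Se = q * B * (1 - nu^2) * I_f / E
1 - nu^2 = 1 - 0.28^2 = 0.9216
Se = 51.9 * 1.3 * 0.9216 * 0.83 / 13278
Se = 0.003887 m
Convert to mm: Se = 0.003887 * 1000 = 3.887 mm


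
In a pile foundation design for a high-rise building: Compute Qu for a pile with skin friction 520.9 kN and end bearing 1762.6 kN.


Result: 2283.5 kN

Derivation:
Using Qu = Qf + Qb
Qu = 520.9 + 1762.6
Qu = 2283.5 kN


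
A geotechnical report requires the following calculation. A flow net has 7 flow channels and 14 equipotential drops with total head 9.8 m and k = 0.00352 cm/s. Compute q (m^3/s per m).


Convert k to m/s for unit consistency with H:
k = 0.00352 cm/s = 0.00352 / 100 m/s = 3.52e-05 m/s
Using q = k * H * Nf / Nd
Nf / Nd = 7 / 14 = 0.5
q = 3.52e-05 * 9.8 * 0.5
q = 0.0001725 m^3/s per m


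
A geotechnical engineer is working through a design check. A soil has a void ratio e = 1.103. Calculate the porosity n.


Using the relation n = e / (1 + e)
n = 1.103 / (1 + 1.103)
n = 1.103 / 2.103
n = 0.5245


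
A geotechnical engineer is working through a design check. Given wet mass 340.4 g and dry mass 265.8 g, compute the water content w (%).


Using w = (m_wet - m_dry) / m_dry * 100
m_wet - m_dry = 340.4 - 265.8 = 74.6 g
w = 74.6 / 265.8 * 100
w = 28.07 %


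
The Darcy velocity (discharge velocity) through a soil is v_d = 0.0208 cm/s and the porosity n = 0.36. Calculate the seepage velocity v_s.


Result: 0.05778 cm/s

Derivation:
Using v_s = v_d / n
v_s = 0.0208 / 0.36
v_s = 0.05778 cm/s


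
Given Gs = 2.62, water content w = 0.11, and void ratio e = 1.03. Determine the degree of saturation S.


Using S = Gs * w / e
S = 2.62 * 0.11 / 1.03
S = 0.2798


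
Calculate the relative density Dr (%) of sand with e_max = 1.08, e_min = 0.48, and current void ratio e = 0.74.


Using Dr = (e_max - e) / (e_max - e_min) * 100
e_max - e = 1.08 - 0.74 = 0.34
e_max - e_min = 1.08 - 0.48 = 0.6
Dr = 0.34 / 0.6 * 100
Dr = 56.67 %


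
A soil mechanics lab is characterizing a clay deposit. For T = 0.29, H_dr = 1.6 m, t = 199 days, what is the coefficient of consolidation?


Using cv = T * H_dr^2 / t
H_dr^2 = 1.6^2 = 2.56
cv = 0.29 * 2.56 / 199
cv = 0.00373 m^2/day


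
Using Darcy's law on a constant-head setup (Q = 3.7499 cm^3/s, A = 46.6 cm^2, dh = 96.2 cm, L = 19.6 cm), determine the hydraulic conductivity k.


Compute hydraulic gradient:
i = dh / L = 96.2 / 19.6 = 4.90816
Then apply Darcy's law:
k = Q / (A * i)
k = 3.7499 / (46.6 * 4.90816)
k = 3.7499 / 228.72
k = 0.016395 cm/s


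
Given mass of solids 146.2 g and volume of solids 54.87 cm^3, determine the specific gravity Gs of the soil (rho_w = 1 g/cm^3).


Using Gs = m_s / (V_s * rho_w)
Since rho_w = 1 g/cm^3:
Gs = 146.2 / 54.87
Gs = 2.664


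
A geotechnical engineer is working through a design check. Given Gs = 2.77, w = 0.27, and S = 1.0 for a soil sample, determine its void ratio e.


Result: 0.7479

Derivation:
Using the relation e = Gs * w / S
e = 2.77 * 0.27 / 1.0
e = 0.7479


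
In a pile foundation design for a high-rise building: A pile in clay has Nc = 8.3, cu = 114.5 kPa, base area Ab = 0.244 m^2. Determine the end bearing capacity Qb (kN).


Using Qb = Nc * cu * Ab
Qb = 8.3 * 114.5 * 0.244
Qb = 231.89 kN


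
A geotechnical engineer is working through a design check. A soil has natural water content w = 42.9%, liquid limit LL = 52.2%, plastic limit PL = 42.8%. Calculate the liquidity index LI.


Result: 0.011

Derivation:
First compute the plasticity index:
PI = LL - PL = 52.2 - 42.8 = 9.4
Then compute the liquidity index:
LI = (w - PL) / PI
LI = (42.9 - 42.8) / 9.4
LI = 0.011


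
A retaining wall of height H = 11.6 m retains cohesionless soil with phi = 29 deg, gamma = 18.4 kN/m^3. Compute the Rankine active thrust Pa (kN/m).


Compute active earth pressure coefficient:
Ka = tan^2(45 - phi/2) = tan^2(30.5) = 0.346974
Compute active force:
Pa = 0.5 * Ka * gamma * H^2
Pa = 0.5 * 0.346974 * 18.4 * 11.6^2
Pa = 429.54 kN/m


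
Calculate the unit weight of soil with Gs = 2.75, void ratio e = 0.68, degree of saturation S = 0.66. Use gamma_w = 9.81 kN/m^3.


Result: 18.679 kN/m^3

Derivation:
Using gamma = gamma_w * (Gs + S*e) / (1 + e)
Numerator: Gs + S*e = 2.75 + 0.66*0.68 = 3.1988
Denominator: 1 + e = 1 + 0.68 = 1.68
gamma = 9.81 * 3.1988 / 1.68
gamma = 18.679 kN/m^3


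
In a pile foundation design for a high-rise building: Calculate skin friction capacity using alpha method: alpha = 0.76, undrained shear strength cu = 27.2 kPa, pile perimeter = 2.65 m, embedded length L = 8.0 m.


Result: 438.25 kN

Derivation:
Using Qs = alpha * cu * perimeter * L
Qs = 0.76 * 27.2 * 2.65 * 8.0
Qs = 438.25 kN


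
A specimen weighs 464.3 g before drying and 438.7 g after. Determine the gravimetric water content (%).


Using w = (m_wet - m_dry) / m_dry * 100
m_wet - m_dry = 464.3 - 438.7 = 25.6 g
w = 25.6 / 438.7 * 100
w = 5.84 %


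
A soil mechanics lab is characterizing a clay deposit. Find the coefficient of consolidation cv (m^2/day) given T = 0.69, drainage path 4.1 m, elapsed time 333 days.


Result: 0.03483 m^2/day

Derivation:
Using cv = T * H_dr^2 / t
H_dr^2 = 4.1^2 = 16.81
cv = 0.69 * 16.81 / 333
cv = 0.03483 m^2/day


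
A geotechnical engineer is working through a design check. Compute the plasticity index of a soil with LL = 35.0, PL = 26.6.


Using PI = LL - PL
PI = 35.0 - 26.6
PI = 8.4


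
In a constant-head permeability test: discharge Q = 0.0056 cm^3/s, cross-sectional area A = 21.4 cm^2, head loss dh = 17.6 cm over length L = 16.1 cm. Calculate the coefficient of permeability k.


Compute hydraulic gradient:
i = dh / L = 17.6 / 16.1 = 1.09317
Then apply Darcy's law:
k = Q / (A * i)
k = 0.0056 / (21.4 * 1.09317)
k = 0.0056 / 23.3938
k = 0.000239 cm/s


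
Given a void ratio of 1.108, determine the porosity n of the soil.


Result: 0.5256

Derivation:
Using the relation n = e / (1 + e)
n = 1.108 / (1 + 1.108)
n = 1.108 / 2.108
n = 0.5256


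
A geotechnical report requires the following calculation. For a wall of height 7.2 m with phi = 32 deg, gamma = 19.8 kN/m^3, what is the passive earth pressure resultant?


Result: 1670.31 kN/m

Derivation:
Compute passive earth pressure coefficient:
Kp = tan^2(45 + phi/2) = tan^2(61.0) = 3.254588
Compute passive force:
Pp = 0.5 * Kp * gamma * H^2
Pp = 0.5 * 3.254588 * 19.8 * 7.2^2
Pp = 1670.31 kN/m


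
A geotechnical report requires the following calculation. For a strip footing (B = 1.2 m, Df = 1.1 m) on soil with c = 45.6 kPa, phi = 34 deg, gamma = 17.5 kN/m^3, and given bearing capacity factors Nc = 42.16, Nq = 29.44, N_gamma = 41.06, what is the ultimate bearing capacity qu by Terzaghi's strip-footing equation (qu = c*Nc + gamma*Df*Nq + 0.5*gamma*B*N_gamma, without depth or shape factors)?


Compute qu = c*Nc + gamma*Df*Nq + 0.5*gamma*B*N_gamma
Term 1: 45.6 * 42.16 = 1922.496
Term 2: 17.5 * 1.1 * 29.44 = 566.72
Term 3: 0.5 * 17.5 * 1.2 * 41.06 = 431.13
qu = 1922.496 + 566.72 + 431.13
qu = 2920.35 kPa


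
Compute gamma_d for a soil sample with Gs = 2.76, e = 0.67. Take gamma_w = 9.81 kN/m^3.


Using gamma_d = Gs * gamma_w / (1 + e)
gamma_d = 2.76 * 9.81 / (1 + 0.67)
gamma_d = 2.76 * 9.81 / 1.67
gamma_d = 16.213 kN/m^3


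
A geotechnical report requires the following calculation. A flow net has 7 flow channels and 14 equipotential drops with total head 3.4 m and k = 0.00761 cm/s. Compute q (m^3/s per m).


Result: 0.0001294 m^3/s per m

Derivation:
Convert k to m/s for unit consistency with H:
k = 0.00761 cm/s = 0.00761 / 100 m/s = 7.61e-05 m/s
Using q = k * H * Nf / Nd
Nf / Nd = 7 / 14 = 0.5
q = 7.61e-05 * 3.4 * 0.5
q = 0.0001294 m^3/s per m


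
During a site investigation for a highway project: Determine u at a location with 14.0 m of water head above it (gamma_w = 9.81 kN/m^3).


Using u = gamma_w * h_w
u = 9.81 * 14.0
u = 137.34 kPa


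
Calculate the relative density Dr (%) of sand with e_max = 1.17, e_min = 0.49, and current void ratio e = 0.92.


Using Dr = (e_max - e) / (e_max - e_min) * 100
e_max - e = 1.17 - 0.92 = 0.25
e_max - e_min = 1.17 - 0.49 = 0.68
Dr = 0.25 / 0.68 * 100
Dr = 36.76 %


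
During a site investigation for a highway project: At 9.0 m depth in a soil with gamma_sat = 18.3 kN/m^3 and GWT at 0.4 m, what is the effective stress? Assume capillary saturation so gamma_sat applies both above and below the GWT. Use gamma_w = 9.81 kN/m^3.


Result: 80.33 kPa

Derivation:
Total stress = gamma_sat * depth
sigma = 18.3 * 9.0 = 164.7 kPa
Pore water pressure u = gamma_w * (depth - d_wt)
u = 9.81 * (9.0 - 0.4) = 84.366 kPa
Effective stress = sigma - u
sigma' = 164.7 - 84.366 = 80.33 kPa


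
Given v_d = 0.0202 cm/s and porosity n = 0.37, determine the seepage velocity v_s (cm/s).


Result: 0.05459 cm/s

Derivation:
Using v_s = v_d / n
v_s = 0.0202 / 0.37
v_s = 0.05459 cm/s


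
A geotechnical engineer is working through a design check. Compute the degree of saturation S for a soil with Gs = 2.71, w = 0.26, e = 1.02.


Result: 0.6908

Derivation:
Using S = Gs * w / e
S = 2.71 * 0.26 / 1.02
S = 0.6908


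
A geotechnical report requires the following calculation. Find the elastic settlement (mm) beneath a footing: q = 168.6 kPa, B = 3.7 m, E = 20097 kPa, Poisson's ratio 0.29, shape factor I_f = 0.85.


Using Se = q * B * (1 - nu^2) * I_f / E
1 - nu^2 = 1 - 0.29^2 = 0.9159
Se = 168.6 * 3.7 * 0.9159 * 0.85 / 20097
Se = 0.024165 m
Convert to mm: Se = 0.024165 * 1000 = 24.165 mm


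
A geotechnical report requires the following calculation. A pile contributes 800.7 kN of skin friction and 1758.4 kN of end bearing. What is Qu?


Using Qu = Qf + Qb
Qu = 800.7 + 1758.4
Qu = 2559.1 kN


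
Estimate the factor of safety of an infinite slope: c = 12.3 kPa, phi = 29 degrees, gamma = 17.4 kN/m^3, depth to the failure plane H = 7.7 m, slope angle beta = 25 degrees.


Result: 1.428

Derivation:
Using Fs = c / (gamma*H*sin(beta)*cos(beta)) + tan(phi)/tan(beta)
Cohesion contribution = 12.3 / (17.4*7.7*sin(25)*cos(25))
Cohesion contribution = 0.239685
Friction contribution = tan(29)/tan(25) = 1.18872
Fs = 0.239685 + 1.18872
Fs = 1.428


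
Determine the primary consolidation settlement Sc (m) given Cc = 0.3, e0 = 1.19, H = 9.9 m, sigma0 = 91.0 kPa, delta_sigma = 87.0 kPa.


Using Sc = Cc * H / (1 + e0) * log10((sigma0 + delta_sigma) / sigma0)
Stress ratio = (91.0 + 87.0) / 91.0 = 1.95604
log10(1.95604) = 0.291379
Cc * H / (1 + e0) = 0.3 * 9.9 / (1 + 1.19) = 1.35616
Sc = 1.35616 * 0.291379
Sc = 0.3952 m


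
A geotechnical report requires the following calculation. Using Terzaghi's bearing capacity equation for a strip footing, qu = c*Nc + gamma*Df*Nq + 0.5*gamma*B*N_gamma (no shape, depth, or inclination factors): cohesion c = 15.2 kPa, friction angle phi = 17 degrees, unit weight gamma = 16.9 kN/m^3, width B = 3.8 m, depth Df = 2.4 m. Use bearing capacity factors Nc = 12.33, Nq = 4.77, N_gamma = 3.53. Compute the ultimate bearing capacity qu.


Result: 494.24 kPa

Derivation:
Compute qu = c*Nc + gamma*Df*Nq + 0.5*gamma*B*N_gamma
Term 1: 15.2 * 12.33 = 187.416
Term 2: 16.9 * 2.4 * 4.77 = 193.4712
Term 3: 0.5 * 16.9 * 3.8 * 3.53 = 113.3483
qu = 187.416 + 193.4712 + 113.3483
qu = 494.24 kPa


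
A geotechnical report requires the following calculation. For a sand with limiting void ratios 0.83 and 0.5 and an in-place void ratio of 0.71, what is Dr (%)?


Result: 36.36 %

Derivation:
Using Dr = (e_max - e) / (e_max - e_min) * 100
e_max - e = 0.83 - 0.71 = 0.12
e_max - e_min = 0.83 - 0.5 = 0.33
Dr = 0.12 / 0.33 * 100
Dr = 36.36 %


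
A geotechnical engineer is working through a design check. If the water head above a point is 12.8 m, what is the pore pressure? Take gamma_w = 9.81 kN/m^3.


Result: 125.57 kPa

Derivation:
Using u = gamma_w * h_w
u = 9.81 * 12.8
u = 125.57 kPa


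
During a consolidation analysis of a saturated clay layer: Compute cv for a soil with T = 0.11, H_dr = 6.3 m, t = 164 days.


Using cv = T * H_dr^2 / t
H_dr^2 = 6.3^2 = 39.69
cv = 0.11 * 39.69 / 164
cv = 0.02662 m^2/day


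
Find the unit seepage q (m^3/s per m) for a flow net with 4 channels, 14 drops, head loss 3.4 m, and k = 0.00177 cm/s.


Result: 1.719e-05 m^3/s per m

Derivation:
Convert k to m/s for unit consistency with H:
k = 0.00177 cm/s = 0.00177 / 100 m/s = 1.77e-05 m/s
Using q = k * H * Nf / Nd
Nf / Nd = 4 / 14 = 0.2857
q = 1.77e-05 * 3.4 * 0.2857
q = 1.719e-05 m^3/s per m


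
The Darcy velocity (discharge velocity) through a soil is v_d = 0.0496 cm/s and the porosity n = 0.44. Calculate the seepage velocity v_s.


Using v_s = v_d / n
v_s = 0.0496 / 0.44
v_s = 0.11273 cm/s


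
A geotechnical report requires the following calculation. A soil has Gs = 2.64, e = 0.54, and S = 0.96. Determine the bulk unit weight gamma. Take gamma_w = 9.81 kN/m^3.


Result: 20.119 kN/m^3

Derivation:
Using gamma = gamma_w * (Gs + S*e) / (1 + e)
Numerator: Gs + S*e = 2.64 + 0.96*0.54 = 3.1584
Denominator: 1 + e = 1 + 0.54 = 1.54
gamma = 9.81 * 3.1584 / 1.54
gamma = 20.119 kN/m^3


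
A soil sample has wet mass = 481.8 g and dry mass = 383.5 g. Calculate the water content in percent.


Using w = (m_wet - m_dry) / m_dry * 100
m_wet - m_dry = 481.8 - 383.5 = 98.3 g
w = 98.3 / 383.5 * 100
w = 25.63 %


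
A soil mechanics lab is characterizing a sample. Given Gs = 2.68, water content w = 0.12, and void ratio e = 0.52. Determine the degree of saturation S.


Result: 0.6185

Derivation:
Using S = Gs * w / e
S = 2.68 * 0.12 / 0.52
S = 0.6185


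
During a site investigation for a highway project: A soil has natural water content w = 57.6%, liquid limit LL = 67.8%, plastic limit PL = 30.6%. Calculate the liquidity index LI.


First compute the plasticity index:
PI = LL - PL = 67.8 - 30.6 = 37.2
Then compute the liquidity index:
LI = (w - PL) / PI
LI = (57.6 - 30.6) / 37.2
LI = 0.726


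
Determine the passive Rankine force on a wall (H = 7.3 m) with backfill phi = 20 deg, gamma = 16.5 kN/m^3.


Result: 896.7 kN/m

Derivation:
Compute passive earth pressure coefficient:
Kp = tan^2(45 + phi/2) = tan^2(55.0) = 2.039607
Compute passive force:
Pp = 0.5 * Kp * gamma * H^2
Pp = 0.5 * 2.039607 * 16.5 * 7.3^2
Pp = 896.7 kN/m


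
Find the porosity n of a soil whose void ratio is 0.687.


Using the relation n = e / (1 + e)
n = 0.687 / (1 + 0.687)
n = 0.687 / 1.687
n = 0.4072


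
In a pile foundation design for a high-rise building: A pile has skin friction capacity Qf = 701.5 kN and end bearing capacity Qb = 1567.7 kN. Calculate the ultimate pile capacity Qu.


Using Qu = Qf + Qb
Qu = 701.5 + 1567.7
Qu = 2269.2 kN


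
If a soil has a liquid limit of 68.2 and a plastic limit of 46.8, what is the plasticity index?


Using PI = LL - PL
PI = 68.2 - 46.8
PI = 21.4


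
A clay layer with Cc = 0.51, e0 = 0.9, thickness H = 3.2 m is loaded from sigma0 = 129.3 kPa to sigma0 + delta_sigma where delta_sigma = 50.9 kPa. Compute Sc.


Using Sc = Cc * H / (1 + e0) * log10((sigma0 + delta_sigma) / sigma0)
Stress ratio = (129.3 + 50.9) / 129.3 = 1.39366
log10(1.39366) = 0.144156
Cc * H / (1 + e0) = 0.51 * 3.2 / (1 + 0.9) = 0.858947
Sc = 0.858947 * 0.144156
Sc = 0.1238 m


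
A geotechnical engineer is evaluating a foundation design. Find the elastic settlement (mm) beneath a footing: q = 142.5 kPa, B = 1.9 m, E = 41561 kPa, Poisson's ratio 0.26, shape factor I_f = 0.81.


Using Se = q * B * (1 - nu^2) * I_f / E
1 - nu^2 = 1 - 0.26^2 = 0.9324
Se = 142.5 * 1.9 * 0.9324 * 0.81 / 41561
Se = 0.004920 m
Convert to mm: Se = 0.004920 * 1000 = 4.92 mm


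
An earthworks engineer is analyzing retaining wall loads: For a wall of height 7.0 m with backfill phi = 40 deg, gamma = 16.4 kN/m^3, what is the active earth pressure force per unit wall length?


Compute active earth pressure coefficient:
Ka = tan^2(45 - phi/2) = tan^2(25.0) = 0.217443
Compute active force:
Pa = 0.5 * Ka * gamma * H^2
Pa = 0.5 * 0.217443 * 16.4 * 7.0^2
Pa = 87.37 kN/m


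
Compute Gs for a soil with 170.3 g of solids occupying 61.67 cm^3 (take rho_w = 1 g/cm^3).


Using Gs = m_s / (V_s * rho_w)
Since rho_w = 1 g/cm^3:
Gs = 170.3 / 61.67
Gs = 2.761


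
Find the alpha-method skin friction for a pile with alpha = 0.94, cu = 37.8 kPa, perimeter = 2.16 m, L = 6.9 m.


Using Qs = alpha * cu * perimeter * L
Qs = 0.94 * 37.8 * 2.16 * 6.9
Qs = 529.57 kN


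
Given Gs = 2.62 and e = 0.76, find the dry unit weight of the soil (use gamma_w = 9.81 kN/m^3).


Using gamma_d = Gs * gamma_w / (1 + e)
gamma_d = 2.62 * 9.81 / (1 + 0.76)
gamma_d = 2.62 * 9.81 / 1.76
gamma_d = 14.604 kN/m^3


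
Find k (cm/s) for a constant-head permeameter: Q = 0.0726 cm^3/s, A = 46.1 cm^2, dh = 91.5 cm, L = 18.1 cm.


Result: 0.000312 cm/s

Derivation:
Compute hydraulic gradient:
i = dh / L = 91.5 / 18.1 = 5.05525
Then apply Darcy's law:
k = Q / (A * i)
k = 0.0726 / (46.1 * 5.05525)
k = 0.0726 / 233.047
k = 0.000312 cm/s


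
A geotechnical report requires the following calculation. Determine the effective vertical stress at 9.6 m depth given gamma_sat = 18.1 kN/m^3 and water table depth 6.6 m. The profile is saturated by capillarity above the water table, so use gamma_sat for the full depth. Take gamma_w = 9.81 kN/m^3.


Total stress = gamma_sat * depth
sigma = 18.1 * 9.6 = 173.76 kPa
Pore water pressure u = gamma_w * (depth - d_wt)
u = 9.81 * (9.6 - 6.6) = 29.43 kPa
Effective stress = sigma - u
sigma' = 173.76 - 29.43 = 144.33 kPa


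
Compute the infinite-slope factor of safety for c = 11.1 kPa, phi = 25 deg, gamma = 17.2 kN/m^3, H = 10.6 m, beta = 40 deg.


Result: 0.679

Derivation:
Using Fs = c / (gamma*H*sin(beta)*cos(beta)) + tan(phi)/tan(beta)
Cohesion contribution = 11.1 / (17.2*10.6*sin(40)*cos(40))
Cohesion contribution = 0.123642
Friction contribution = tan(25)/tan(40) = 0.555724
Fs = 0.123642 + 0.555724
Fs = 0.679
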